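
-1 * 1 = -1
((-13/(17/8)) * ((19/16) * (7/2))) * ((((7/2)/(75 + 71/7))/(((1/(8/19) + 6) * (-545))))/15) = 84721/5549549700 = 0.00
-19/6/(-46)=19/276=0.07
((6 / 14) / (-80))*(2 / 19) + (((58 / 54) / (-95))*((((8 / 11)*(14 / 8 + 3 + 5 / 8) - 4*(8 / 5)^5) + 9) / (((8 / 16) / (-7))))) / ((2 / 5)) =-11346298331 / 987525000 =-11.49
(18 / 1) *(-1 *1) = -18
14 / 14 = 1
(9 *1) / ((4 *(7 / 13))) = 117 / 28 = 4.18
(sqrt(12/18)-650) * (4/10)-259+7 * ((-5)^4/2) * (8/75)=-857/3+2 * sqrt(6)/15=-285.34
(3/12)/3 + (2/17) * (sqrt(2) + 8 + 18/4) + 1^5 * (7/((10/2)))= 2 * sqrt(2)/17 + 3013/1020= 3.12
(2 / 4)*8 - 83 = -79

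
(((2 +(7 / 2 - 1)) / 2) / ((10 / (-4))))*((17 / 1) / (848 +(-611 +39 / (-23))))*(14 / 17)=-483 / 9020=-0.05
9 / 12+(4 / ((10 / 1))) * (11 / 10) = 119 / 100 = 1.19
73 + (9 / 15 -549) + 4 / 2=-2367 / 5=-473.40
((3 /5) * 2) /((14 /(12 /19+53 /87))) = 293 /2755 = 0.11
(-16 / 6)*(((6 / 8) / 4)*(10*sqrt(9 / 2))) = -15*sqrt(2) / 2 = -10.61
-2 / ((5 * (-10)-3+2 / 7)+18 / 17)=238 / 6147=0.04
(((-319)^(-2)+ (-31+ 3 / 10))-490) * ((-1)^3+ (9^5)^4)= -5323947375733948875007760 / 841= -6330496285058203180746.44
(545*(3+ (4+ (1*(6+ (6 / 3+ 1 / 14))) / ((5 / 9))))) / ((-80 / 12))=-1759.96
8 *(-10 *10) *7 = -5600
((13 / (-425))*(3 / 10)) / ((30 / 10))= -13 / 4250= -0.00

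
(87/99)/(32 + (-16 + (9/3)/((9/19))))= 29/737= 0.04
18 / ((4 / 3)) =27 / 2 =13.50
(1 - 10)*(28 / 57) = -84 / 19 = -4.42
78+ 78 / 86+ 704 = 33665 / 43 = 782.91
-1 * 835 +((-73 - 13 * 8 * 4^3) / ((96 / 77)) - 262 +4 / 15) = -3117097 / 480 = -6493.95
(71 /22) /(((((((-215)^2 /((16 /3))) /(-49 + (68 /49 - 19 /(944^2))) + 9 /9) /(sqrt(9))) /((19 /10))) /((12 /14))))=-764890806663 /8782187772890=-0.09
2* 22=44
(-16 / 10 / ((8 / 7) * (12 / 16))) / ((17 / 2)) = -0.22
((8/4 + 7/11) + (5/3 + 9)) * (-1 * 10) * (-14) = 61460/33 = 1862.42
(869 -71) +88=886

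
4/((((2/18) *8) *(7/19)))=171/14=12.21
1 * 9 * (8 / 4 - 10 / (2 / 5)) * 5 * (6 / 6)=-1035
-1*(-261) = 261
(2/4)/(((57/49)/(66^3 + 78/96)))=225397501/1824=123573.19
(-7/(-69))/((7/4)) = 4/69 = 0.06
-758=-758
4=4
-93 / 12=-31 / 4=-7.75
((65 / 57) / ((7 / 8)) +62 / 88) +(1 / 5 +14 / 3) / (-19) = 153761 / 87780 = 1.75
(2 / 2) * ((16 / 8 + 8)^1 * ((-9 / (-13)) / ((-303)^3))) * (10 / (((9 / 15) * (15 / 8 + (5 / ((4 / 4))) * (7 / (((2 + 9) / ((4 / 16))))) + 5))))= -1760 / 3254720859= -0.00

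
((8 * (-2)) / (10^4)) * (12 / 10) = -6 / 3125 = -0.00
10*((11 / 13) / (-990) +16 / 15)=1247 / 117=10.66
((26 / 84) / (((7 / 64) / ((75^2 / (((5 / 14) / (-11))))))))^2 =11778624000000 / 49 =240380081632.65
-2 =-2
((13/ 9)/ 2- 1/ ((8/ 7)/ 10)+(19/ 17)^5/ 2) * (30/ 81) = -1828844455/ 690050502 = -2.65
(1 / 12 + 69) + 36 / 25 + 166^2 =8287957 / 300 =27626.52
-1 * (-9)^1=9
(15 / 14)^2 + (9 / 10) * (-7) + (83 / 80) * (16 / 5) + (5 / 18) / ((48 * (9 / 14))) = -8682769 / 4762800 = -1.82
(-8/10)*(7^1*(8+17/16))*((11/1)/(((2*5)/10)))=-2233/4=-558.25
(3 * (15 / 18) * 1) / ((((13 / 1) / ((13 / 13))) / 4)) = 10 / 13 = 0.77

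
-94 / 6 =-47 / 3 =-15.67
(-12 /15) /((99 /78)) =-104 /165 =-0.63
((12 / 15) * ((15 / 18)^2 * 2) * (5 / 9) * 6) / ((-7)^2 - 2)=100 / 1269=0.08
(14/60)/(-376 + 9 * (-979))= -7/275610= -0.00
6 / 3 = 2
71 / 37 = 1.92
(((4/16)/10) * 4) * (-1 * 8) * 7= -28/5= -5.60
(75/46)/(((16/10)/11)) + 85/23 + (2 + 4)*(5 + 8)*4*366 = 42028141/368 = 114206.90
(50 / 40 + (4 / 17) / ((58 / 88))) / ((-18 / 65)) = -205985 / 35496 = -5.80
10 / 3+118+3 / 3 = 367 / 3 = 122.33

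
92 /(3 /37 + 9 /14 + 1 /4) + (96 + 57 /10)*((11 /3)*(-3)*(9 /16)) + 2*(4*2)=-83756187 /161440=-518.81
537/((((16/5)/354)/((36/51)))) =1425735/34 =41933.38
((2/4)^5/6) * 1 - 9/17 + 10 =30929/3264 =9.48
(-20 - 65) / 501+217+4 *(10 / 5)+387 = 306527 / 501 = 611.83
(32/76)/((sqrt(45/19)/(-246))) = -656 * sqrt(95)/95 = -67.30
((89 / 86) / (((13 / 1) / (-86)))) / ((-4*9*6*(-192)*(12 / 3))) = -89 / 2156544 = -0.00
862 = 862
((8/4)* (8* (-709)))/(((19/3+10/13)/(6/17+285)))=-2146160016/4709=-455757.06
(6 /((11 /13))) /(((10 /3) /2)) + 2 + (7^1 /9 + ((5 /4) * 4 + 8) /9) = 4196 /495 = 8.48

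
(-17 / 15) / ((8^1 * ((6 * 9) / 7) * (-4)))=119 / 25920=0.00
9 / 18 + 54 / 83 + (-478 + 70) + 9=-66043 / 166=-397.85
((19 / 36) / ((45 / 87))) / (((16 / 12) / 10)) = 551 / 72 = 7.65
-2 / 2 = -1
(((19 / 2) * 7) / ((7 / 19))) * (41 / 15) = 14801 / 30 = 493.37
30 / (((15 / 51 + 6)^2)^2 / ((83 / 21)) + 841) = 103983645 / 4291343992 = 0.02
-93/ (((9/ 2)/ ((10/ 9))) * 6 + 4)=-930/ 283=-3.29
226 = 226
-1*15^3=-3375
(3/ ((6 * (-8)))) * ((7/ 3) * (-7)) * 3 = 49/ 16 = 3.06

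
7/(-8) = -0.88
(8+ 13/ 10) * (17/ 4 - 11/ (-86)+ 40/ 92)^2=33710967453/ 156499360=215.41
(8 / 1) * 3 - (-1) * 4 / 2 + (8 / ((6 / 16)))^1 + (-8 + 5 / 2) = 251 / 6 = 41.83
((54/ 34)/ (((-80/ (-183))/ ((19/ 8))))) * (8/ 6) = 31293/ 2720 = 11.50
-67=-67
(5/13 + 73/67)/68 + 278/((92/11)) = 22654669/681122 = 33.26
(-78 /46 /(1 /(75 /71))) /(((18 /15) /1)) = -4875 /3266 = -1.49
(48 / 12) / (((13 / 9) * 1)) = 36 / 13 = 2.77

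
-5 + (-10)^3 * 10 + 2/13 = -130063/13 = -10004.85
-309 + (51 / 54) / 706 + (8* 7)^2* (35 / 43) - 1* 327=1047292427 / 546444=1916.56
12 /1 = 12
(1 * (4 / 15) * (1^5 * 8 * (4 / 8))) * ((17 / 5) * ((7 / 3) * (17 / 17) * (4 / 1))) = 7616 / 225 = 33.85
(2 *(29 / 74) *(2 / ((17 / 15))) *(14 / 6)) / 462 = 145 / 20757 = 0.01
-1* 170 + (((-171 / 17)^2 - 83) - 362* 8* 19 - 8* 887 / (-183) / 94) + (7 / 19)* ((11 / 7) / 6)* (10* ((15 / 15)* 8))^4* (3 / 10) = 1130508.80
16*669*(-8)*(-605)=51807360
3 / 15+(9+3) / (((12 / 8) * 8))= 6 / 5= 1.20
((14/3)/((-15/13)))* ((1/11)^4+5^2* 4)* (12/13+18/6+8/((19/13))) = -4324954354/1138005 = -3800.47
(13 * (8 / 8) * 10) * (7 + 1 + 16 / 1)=3120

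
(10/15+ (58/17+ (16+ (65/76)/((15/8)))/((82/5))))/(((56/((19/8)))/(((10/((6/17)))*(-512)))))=-897320/287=-3126.55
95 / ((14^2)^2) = 95 / 38416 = 0.00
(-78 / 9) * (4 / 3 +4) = -416 / 9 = -46.22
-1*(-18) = 18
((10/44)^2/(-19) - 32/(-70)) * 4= 146261/80465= 1.82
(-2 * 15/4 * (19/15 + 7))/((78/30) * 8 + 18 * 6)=-155/322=-0.48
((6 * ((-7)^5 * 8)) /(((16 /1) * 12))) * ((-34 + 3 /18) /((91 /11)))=5361433 /312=17184.08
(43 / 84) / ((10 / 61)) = 2623 / 840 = 3.12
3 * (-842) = -2526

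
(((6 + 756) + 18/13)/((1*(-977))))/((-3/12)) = 39696/12701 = 3.13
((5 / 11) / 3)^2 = 25 / 1089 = 0.02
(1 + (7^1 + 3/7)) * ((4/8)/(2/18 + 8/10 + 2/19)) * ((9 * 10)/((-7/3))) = -159.93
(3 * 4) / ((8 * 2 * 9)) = 1 / 12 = 0.08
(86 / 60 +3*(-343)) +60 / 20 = -1024.57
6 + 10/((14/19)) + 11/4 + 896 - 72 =23697/28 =846.32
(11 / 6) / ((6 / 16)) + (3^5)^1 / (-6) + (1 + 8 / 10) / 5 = -15863 / 450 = -35.25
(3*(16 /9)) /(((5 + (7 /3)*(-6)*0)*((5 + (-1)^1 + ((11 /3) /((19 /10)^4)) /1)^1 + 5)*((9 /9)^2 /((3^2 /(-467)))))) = -18766224 /8472937445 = -0.00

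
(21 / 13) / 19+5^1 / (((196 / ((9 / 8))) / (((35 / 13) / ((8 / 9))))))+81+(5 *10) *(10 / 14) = 51736651 / 442624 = 116.89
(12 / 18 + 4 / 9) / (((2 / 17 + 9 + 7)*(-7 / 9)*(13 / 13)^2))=-0.09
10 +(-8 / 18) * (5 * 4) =10 / 9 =1.11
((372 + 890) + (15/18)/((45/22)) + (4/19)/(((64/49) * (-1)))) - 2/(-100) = 259017029/205200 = 1262.27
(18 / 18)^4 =1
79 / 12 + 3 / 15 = 407 / 60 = 6.78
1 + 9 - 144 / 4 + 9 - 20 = -37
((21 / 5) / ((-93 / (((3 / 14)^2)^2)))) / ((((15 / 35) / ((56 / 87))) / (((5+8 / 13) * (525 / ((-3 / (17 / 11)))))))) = 55845 / 257114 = 0.22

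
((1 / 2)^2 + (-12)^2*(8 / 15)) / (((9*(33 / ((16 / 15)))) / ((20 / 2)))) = 12328 / 4455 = 2.77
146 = 146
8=8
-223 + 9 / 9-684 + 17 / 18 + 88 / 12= -16159 / 18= -897.72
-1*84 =-84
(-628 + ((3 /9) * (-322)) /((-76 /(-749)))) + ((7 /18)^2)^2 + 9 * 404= 3889808827 /1994544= 1950.22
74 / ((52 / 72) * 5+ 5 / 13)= 17316 / 935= 18.52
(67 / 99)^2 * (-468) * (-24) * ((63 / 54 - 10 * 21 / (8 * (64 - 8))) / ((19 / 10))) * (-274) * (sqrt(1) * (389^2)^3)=-37120680673903875762607660 / 20691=-1794049619346763122256.42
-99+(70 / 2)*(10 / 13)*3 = -237 / 13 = -18.23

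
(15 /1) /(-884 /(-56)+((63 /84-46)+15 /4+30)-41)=-105 /257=-0.41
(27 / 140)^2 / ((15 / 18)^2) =6561 / 122500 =0.05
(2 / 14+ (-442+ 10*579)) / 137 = 37437 / 959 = 39.04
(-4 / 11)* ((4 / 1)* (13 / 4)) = -52 / 11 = -4.73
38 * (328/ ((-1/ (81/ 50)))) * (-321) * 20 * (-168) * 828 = -90160664896512/ 5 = -18032132979302.40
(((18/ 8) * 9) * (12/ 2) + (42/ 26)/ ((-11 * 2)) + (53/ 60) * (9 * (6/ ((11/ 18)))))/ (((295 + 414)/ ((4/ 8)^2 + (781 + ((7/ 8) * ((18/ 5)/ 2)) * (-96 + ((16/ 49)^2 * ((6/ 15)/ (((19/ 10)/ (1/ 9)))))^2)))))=24661201726134329/ 139118104822620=177.27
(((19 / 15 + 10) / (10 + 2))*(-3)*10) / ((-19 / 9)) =507 / 38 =13.34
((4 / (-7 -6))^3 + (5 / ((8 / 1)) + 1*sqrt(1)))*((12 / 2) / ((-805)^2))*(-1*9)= -108189 / 813549100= -0.00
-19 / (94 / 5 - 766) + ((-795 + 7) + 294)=-493.97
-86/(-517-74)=86/591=0.15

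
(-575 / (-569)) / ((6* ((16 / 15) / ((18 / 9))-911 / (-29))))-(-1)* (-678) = -10722341533 / 15814786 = -677.99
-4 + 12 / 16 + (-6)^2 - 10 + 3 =25.75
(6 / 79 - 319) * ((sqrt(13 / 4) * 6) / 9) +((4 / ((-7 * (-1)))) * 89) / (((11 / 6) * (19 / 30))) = 64080 / 1463 - 25195 * sqrt(13) / 237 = -339.50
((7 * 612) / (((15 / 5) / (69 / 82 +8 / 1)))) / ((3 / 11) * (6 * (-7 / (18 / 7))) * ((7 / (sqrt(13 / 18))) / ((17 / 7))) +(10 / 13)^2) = -765933916272525 * sqrt(26) / 4666315172093-152959389082500 / 4666315172093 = -869.74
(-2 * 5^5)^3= -244140625000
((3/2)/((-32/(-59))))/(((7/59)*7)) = 10443/3136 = 3.33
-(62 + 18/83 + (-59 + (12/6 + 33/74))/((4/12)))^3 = 287403227180822089/231701815288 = 1240401.28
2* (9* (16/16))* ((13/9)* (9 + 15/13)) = 264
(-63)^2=3969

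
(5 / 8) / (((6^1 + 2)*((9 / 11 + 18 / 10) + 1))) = 275 / 12736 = 0.02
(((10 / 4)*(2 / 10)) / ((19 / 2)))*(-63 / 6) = -21 / 38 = -0.55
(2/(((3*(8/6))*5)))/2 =1/20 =0.05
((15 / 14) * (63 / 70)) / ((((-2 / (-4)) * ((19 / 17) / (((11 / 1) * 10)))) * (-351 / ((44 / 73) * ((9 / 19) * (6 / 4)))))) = -0.23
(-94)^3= -830584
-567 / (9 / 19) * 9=-10773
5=5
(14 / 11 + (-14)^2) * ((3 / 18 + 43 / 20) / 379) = 30163 / 25014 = 1.21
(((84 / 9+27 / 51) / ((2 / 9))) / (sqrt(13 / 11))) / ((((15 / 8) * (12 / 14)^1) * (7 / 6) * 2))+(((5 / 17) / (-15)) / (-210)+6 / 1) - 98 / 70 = 49267 / 10710+1006 * sqrt(143) / 1105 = 15.49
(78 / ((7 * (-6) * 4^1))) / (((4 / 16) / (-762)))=9906 / 7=1415.14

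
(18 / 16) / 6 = 3 / 16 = 0.19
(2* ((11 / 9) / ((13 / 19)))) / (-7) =-418 / 819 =-0.51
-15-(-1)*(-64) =-79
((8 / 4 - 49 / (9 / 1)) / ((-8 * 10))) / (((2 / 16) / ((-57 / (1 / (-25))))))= 2945 / 6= 490.83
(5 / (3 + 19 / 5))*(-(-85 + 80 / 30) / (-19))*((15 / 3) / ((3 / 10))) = -8125 / 153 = -53.10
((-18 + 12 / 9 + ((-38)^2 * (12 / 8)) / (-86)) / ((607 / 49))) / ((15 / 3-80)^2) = -264551 / 440454375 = -0.00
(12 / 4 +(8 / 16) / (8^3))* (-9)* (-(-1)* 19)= -525483 / 1024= -513.17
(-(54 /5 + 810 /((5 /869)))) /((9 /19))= -1486104 /5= -297220.80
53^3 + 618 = 149495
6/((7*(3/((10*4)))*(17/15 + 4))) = 1200/539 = 2.23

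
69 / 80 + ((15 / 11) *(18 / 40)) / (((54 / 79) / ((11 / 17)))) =1963 / 1360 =1.44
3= 3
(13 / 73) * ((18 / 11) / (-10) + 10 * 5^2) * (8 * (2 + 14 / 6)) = 18577832 / 12045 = 1542.37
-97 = -97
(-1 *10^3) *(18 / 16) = -1125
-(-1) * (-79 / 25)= -79 / 25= -3.16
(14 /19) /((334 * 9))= 7 /28557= 0.00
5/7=0.71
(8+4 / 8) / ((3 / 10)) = 85 / 3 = 28.33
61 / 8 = 7.62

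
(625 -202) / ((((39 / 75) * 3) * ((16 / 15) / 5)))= 264375 / 208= 1271.03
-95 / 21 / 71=-0.06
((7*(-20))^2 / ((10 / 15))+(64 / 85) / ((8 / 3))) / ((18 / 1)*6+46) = 113592 / 595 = 190.91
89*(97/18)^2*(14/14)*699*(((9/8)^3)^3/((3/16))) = 933226284491577/33554432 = 27812310.59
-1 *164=-164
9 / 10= 0.90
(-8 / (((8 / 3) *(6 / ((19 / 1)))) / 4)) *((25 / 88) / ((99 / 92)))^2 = -6281875 / 2371842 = -2.65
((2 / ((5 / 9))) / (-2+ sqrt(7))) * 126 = 1512 / 5+ 756 * sqrt(7) / 5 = 702.44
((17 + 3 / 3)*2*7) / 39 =84 / 13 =6.46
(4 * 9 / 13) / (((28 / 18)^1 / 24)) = 3888 / 91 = 42.73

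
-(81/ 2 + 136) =-353/ 2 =-176.50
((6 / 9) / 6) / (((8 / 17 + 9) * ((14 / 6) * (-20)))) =-17 / 67620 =-0.00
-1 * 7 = -7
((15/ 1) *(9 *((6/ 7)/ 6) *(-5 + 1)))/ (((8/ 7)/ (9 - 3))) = -405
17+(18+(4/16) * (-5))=135/4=33.75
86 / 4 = 43 / 2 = 21.50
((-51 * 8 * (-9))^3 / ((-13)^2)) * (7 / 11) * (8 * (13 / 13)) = 2772656345088 / 1859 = 1491477323.88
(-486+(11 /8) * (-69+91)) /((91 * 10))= -1823 /3640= -0.50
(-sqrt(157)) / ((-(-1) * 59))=-sqrt(157) / 59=-0.21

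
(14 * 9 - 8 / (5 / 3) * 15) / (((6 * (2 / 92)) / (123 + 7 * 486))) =1459350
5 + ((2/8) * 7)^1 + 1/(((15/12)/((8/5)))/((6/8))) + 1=871/100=8.71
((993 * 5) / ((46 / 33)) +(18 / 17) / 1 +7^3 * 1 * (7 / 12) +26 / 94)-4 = 829008503 / 220524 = 3759.27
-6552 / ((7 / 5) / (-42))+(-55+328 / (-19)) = 3733267 / 19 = 196487.74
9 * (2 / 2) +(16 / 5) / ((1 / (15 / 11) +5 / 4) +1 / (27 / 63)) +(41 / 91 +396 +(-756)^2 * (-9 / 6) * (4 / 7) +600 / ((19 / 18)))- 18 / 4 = -62555087981 / 127946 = -488917.89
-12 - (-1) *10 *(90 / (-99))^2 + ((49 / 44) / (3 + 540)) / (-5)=-4909259 / 1314060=-3.74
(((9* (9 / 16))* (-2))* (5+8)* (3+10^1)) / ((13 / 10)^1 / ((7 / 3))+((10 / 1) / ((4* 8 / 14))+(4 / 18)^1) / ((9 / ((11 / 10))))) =-77616630 / 50759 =-1529.12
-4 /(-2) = 2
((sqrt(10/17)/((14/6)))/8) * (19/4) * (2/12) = 19 * sqrt(170)/7616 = 0.03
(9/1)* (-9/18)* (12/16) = -27/8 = -3.38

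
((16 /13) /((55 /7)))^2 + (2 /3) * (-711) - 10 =-247420356 /511225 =-483.98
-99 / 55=-9 / 5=-1.80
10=10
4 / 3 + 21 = 67 / 3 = 22.33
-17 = -17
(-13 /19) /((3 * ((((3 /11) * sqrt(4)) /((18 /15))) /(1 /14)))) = -143 /3990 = -0.04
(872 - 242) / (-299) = -630 / 299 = -2.11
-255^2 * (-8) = 520200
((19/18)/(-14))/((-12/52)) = 247/756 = 0.33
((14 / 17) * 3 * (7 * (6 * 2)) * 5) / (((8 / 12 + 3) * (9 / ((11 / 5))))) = 1176 / 17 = 69.18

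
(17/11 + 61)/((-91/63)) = -6192/143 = -43.30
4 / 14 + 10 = 72 / 7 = 10.29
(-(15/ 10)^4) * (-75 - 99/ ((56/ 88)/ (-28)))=-346761/ 16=-21672.56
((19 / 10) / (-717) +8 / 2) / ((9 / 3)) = 1.33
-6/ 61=-0.10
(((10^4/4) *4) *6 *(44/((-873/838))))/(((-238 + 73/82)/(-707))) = -42752346560000/5657913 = -7556204.30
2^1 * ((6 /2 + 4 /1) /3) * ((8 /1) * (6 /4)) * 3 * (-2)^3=-1344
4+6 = 10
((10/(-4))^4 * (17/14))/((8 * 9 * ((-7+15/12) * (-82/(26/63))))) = 138125/239537088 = 0.00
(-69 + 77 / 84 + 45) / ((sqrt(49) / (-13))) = 3601 / 84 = 42.87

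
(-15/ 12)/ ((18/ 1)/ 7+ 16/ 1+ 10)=-7/ 160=-0.04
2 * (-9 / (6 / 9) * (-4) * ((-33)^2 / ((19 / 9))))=1058508 / 19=55710.95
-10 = -10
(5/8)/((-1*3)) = -5/24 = -0.21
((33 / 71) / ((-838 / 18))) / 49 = -297 / 1457701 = -0.00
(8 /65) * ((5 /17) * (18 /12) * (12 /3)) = 48 /221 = 0.22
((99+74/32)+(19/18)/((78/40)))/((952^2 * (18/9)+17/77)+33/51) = 748762399/13325111324928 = 0.00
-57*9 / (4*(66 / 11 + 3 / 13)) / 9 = -247 / 108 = -2.29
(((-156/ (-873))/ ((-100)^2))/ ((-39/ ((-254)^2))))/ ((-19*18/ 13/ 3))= 209677/ 62201250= 0.00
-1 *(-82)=82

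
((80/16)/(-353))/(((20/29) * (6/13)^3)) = -63713/304992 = -0.21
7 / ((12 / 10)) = 35 / 6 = 5.83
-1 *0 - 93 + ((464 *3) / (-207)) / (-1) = -5953 / 69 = -86.28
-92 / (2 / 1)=-46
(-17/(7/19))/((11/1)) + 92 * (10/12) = 16741/231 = 72.47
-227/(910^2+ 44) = -227/828144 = -0.00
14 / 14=1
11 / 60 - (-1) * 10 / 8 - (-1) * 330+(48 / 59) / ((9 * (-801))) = 469896077 / 1417770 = 331.43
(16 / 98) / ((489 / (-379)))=-3032 / 23961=-0.13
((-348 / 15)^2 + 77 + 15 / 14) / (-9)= -71903 / 1050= -68.48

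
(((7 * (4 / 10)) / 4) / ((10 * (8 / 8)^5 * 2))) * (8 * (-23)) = -161 / 25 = -6.44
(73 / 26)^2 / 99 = 5329 / 66924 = 0.08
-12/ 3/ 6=-2/ 3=-0.67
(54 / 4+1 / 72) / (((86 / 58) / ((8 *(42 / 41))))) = 395038 / 5289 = 74.69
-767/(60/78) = -9971/10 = -997.10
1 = 1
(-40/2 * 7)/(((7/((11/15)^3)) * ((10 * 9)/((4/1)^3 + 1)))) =-34606/6075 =-5.70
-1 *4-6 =-10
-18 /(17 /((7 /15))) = -42 /85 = -0.49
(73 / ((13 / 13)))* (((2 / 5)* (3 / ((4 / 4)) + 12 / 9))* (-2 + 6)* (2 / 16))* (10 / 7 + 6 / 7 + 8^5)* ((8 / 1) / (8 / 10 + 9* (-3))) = -580514688 / 917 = -633058.55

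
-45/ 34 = -1.32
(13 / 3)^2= 169 / 9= 18.78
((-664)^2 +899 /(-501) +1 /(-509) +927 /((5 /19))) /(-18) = -566651423377 /22950810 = -24689.82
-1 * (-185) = 185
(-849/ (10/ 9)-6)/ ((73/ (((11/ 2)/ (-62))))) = 84711/ 90520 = 0.94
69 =69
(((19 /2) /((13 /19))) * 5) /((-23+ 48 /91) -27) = -12635 /9004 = -1.40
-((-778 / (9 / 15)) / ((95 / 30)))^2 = -60528400 / 361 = -167668.70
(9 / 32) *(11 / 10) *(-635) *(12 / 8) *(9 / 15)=-113157 / 640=-176.81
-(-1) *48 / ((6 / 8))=64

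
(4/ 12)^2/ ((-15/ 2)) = -2/ 135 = -0.01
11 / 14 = 0.79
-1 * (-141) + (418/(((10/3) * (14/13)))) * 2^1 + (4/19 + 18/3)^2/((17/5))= 82745482/214795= 385.23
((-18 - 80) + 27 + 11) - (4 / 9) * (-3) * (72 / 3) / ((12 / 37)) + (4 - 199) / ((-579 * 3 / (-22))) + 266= 302.20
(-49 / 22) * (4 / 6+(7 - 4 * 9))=63.11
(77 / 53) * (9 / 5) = 693 / 265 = 2.62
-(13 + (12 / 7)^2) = -15.94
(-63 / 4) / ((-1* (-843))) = -21 / 1124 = -0.02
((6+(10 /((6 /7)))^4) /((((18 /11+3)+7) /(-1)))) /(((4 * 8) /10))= -82561105 /165888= -497.69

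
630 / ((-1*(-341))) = 630 / 341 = 1.85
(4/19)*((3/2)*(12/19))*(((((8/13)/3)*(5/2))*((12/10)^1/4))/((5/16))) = 2304/23465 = 0.10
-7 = -7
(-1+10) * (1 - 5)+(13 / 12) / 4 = -1715 / 48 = -35.73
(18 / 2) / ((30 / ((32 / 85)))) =48 / 425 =0.11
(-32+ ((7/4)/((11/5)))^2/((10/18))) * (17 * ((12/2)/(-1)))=3047097/968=3147.83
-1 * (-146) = 146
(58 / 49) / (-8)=-29 / 196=-0.15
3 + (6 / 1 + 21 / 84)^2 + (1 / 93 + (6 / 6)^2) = 64093 / 1488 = 43.07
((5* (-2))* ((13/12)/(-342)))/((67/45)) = 325/15276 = 0.02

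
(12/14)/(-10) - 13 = -458/35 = -13.09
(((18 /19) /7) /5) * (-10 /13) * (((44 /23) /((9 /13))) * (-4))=704 /3059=0.23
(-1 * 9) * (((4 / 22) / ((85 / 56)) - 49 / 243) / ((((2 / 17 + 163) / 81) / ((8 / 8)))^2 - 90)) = -76832469 / 8962914455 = -0.01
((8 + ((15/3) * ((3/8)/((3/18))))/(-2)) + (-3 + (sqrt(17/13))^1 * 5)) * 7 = -35/8 + 35 * sqrt(221)/13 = 35.65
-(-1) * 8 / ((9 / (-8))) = -64 / 9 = -7.11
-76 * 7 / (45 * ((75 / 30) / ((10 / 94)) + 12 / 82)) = -6232 / 12465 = -0.50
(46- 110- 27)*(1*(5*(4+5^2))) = -13195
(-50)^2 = 2500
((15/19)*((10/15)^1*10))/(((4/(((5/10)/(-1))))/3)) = -75/38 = -1.97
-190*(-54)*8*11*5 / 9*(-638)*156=-49923244800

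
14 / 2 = 7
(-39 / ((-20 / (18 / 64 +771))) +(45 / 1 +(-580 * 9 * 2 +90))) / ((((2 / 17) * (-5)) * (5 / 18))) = 861794073 / 16000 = 53862.13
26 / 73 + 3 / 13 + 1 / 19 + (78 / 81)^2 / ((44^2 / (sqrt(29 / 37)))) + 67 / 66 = 169*sqrt(1073) / 13054932 + 1969189 / 1190046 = 1.66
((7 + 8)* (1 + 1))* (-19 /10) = -57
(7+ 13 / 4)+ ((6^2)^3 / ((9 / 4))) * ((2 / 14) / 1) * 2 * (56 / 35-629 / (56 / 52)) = -3381865667 / 980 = -3450883.33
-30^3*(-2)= 54000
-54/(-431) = 0.13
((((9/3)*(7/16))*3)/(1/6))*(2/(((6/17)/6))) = 3213/4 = 803.25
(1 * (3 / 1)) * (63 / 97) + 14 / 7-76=-6989 / 97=-72.05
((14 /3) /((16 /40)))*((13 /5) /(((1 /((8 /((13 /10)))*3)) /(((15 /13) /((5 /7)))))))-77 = 10759 /13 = 827.62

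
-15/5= -3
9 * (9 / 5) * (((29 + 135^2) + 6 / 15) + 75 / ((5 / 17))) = 7496307 / 25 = 299852.28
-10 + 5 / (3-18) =-31 / 3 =-10.33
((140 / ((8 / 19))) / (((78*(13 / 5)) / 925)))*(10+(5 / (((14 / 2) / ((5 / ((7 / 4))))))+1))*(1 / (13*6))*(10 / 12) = 155978125 / 738192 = 211.30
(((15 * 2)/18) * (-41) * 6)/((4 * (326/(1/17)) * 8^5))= -205/363200512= -0.00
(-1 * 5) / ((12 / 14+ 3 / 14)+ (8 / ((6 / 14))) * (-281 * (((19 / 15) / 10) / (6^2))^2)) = -382725000 / 77041891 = -4.97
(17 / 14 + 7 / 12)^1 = 151 / 84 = 1.80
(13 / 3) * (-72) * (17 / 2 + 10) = -5772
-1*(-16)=16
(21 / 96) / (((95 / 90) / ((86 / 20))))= 2709 / 3040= 0.89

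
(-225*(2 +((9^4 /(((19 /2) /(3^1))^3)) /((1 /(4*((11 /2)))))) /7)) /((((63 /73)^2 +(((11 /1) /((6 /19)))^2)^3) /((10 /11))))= -17495153449951392000 /234571348822684290773279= -0.00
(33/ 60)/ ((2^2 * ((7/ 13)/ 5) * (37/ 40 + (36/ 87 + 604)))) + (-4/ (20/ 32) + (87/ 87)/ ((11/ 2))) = -3360959659/ 540688610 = -6.22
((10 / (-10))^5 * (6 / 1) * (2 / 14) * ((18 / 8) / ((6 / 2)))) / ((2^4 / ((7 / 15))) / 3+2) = -9 / 188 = -0.05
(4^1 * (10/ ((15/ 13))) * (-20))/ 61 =-2080/ 183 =-11.37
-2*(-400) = 800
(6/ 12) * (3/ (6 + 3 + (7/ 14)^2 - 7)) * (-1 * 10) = -20/ 3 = -6.67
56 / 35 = 8 / 5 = 1.60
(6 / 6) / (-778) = -1 / 778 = -0.00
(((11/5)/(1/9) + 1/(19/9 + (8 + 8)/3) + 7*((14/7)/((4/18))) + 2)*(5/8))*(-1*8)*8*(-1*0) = 0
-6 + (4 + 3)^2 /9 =-5 /9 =-0.56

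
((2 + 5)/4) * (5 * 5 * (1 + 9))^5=1708984375000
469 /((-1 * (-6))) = 78.17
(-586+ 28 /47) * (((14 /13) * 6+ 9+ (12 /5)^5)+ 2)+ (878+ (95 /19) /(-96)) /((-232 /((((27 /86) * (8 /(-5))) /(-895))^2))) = -2983133055068191008719 /52487052583550000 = -56835.60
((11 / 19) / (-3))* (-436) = 84.14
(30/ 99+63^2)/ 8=130987/ 264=496.16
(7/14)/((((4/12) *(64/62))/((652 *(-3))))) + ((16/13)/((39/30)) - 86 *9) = -3615.37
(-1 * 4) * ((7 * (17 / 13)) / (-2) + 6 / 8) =199 / 13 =15.31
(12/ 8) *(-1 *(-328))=492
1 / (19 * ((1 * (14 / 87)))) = 87 / 266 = 0.33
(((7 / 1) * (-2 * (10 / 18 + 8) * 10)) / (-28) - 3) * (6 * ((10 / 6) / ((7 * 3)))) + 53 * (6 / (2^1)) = 33631 / 189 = 177.94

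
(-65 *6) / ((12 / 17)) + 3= -1099 / 2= -549.50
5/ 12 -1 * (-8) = 101/ 12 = 8.42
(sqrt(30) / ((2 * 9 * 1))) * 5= 5 * sqrt(30) / 18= 1.52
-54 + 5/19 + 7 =-888/19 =-46.74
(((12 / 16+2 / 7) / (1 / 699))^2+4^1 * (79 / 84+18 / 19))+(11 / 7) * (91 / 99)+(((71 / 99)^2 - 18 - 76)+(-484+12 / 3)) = 76437476982235 / 145995696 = 523559.80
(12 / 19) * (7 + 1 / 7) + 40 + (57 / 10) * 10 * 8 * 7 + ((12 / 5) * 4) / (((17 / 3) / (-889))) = 19562632 / 11305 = 1730.44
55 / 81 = 0.68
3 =3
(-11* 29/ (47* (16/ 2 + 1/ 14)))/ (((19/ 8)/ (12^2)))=-5144832/ 100909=-50.98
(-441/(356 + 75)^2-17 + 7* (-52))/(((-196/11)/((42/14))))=1167793803/18204578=64.15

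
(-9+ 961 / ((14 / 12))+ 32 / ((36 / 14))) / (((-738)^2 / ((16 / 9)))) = 0.00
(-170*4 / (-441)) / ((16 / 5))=0.48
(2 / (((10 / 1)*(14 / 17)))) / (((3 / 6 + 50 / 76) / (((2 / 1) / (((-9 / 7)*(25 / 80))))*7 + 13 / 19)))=-496519 / 69300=-7.16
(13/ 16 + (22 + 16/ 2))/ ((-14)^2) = 493/ 3136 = 0.16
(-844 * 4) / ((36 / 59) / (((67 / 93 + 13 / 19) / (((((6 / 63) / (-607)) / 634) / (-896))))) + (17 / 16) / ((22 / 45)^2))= -9024135610275563008 / 11882608259632623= -759.44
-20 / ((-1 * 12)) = 5 / 3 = 1.67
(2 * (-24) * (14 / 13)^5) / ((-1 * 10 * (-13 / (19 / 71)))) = -245247744 / 1713517195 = -0.14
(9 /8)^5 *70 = 2066715 /16384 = 126.14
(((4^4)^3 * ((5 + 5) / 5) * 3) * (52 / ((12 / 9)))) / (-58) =-1962934272 / 29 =-67687388.69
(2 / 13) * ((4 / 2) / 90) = 2 / 585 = 0.00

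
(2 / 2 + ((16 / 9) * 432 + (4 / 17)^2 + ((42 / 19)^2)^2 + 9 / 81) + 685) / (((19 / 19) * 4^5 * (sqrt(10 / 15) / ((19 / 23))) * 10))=501004945423 * sqrt(6) / 8403475599360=0.15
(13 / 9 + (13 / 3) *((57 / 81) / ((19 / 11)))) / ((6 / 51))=2210 / 81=27.28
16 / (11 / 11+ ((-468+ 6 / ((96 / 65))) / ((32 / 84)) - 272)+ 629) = -2048 / 110059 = -0.02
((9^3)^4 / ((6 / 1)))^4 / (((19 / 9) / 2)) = 706965049015104706497203195837614914543357369 / 152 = 4651085848783583595376337000000000000000000.00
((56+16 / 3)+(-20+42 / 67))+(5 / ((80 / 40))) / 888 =1664421 / 39664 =41.96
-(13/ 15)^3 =-2197/ 3375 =-0.65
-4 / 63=-0.06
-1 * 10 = -10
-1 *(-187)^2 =-34969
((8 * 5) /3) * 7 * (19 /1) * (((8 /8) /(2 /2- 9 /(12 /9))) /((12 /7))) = -37240 /207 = -179.90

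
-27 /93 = -0.29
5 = 5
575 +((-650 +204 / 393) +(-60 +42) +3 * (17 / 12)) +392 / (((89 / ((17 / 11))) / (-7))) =-69705659 / 512996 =-135.88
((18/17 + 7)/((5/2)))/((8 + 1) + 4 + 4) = 274/1445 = 0.19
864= 864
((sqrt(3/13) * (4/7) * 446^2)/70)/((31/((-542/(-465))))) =215624944 * sqrt(39)/45911775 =29.33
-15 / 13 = -1.15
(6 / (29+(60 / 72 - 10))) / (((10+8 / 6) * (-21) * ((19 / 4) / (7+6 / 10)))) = -144 / 70805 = -0.00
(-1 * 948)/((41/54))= -51192/41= -1248.59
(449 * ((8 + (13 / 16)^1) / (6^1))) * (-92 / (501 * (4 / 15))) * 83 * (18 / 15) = -120856881 / 2672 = -45230.87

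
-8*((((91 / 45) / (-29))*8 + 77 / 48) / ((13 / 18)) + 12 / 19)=-596053 / 35815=-16.64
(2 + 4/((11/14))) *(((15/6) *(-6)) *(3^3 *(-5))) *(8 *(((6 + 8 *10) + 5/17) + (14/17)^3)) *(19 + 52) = 38282274529200/54043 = 708366939.83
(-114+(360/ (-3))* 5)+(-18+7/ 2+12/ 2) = -1445/ 2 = -722.50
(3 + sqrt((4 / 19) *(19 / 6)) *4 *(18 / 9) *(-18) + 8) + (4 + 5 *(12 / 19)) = 345 / 19 - 48 *sqrt(6) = -99.42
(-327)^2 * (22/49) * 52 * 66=8073567216/49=164766677.88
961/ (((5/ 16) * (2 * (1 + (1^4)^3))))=3844/ 5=768.80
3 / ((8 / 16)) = 6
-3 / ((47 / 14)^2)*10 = -5880 / 2209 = -2.66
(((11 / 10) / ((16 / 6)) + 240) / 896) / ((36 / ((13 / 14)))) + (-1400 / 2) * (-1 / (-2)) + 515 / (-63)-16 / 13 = -168790533943 / 469647360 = -359.40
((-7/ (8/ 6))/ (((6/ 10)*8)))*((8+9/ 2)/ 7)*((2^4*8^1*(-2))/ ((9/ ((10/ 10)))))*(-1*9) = -500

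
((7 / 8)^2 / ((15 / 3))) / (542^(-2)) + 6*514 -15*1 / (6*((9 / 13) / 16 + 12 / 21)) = 688255651 / 14320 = 48062.55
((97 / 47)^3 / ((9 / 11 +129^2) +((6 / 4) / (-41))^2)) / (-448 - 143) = -67504945772 / 75527003119447827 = -0.00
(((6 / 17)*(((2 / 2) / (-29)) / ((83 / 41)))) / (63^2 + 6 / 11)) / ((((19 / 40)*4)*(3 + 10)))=-0.00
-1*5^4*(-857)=535625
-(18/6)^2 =-9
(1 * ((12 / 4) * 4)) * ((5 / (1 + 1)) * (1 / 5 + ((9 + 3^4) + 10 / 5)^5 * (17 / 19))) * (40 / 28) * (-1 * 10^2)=-3361315768434000 / 133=-25273050890481.20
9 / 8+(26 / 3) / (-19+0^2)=305 / 456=0.67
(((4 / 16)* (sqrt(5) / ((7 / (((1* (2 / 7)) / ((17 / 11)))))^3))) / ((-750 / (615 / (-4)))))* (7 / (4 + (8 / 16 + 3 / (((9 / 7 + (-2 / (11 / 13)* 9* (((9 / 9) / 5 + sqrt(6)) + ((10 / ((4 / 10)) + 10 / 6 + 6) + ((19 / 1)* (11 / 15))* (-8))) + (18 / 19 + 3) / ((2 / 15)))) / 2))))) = -135221699184* sqrt(30) / 9419718332572442282759 + 33866959829100759339* sqrt(5) / 23078309914802483592759550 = 0.00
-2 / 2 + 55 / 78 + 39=3019 / 78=38.71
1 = 1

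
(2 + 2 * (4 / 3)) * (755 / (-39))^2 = 7980350 / 4563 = 1748.93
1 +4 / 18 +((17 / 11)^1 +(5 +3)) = 1066 / 99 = 10.77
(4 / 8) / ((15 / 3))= 1 / 10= 0.10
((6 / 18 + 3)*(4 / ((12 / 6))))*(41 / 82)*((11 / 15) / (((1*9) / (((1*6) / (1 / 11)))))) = 17.93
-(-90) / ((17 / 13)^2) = 52.63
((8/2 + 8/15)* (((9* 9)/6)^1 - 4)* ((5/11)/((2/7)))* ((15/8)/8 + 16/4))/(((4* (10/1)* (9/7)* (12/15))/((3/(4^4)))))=4289117/51904512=0.08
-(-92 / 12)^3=12167 / 27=450.63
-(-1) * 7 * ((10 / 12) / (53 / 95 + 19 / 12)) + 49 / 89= 711459 / 217249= 3.27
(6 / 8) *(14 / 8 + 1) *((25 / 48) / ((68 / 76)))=5225 / 4352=1.20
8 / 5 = 1.60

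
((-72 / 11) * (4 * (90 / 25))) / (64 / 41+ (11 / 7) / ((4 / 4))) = -1487808 / 49445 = -30.09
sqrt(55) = 7.42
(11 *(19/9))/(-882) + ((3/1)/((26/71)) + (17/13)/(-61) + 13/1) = 66550688/3147417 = 21.14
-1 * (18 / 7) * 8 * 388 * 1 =-7981.71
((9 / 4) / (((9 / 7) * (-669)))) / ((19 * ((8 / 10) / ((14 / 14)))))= -35 / 203376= -0.00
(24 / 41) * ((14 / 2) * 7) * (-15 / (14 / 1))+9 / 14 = -17271 / 574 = -30.09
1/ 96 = 0.01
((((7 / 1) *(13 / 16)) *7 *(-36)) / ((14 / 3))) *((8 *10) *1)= -24570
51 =51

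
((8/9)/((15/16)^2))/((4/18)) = 1024/225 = 4.55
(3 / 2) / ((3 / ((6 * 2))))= 6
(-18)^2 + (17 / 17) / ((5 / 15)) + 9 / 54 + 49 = 2257 / 6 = 376.17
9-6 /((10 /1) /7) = 24 /5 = 4.80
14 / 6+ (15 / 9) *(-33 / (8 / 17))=-2749 / 24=-114.54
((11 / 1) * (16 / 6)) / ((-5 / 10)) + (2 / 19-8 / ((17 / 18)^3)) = -19058986 / 280041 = -68.06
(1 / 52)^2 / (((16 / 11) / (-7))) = -77 / 43264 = -0.00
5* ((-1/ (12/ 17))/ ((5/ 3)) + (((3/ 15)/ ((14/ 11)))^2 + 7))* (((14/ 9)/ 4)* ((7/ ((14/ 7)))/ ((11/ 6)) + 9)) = 30256/ 231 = 130.98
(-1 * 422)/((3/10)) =-4220/3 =-1406.67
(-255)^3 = -16581375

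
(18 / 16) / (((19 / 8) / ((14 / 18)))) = 7 / 19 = 0.37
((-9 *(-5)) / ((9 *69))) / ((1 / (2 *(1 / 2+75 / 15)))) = 55 / 69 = 0.80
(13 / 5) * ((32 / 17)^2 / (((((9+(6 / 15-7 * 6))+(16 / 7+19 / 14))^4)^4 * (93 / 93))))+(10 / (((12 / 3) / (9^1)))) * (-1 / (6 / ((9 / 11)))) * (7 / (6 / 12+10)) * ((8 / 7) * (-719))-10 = 3019726515218754932081126361837830246766102910692137476075850 / 1807376149800576212749683051811675162674596415291835100333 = 1670.78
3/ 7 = 0.43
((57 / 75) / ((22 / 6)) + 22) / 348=6107 / 95700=0.06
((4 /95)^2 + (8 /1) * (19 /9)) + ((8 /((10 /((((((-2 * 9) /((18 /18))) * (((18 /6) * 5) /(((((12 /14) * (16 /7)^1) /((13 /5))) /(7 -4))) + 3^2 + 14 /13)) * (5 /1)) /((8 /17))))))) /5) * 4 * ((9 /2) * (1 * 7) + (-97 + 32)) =2.862e+5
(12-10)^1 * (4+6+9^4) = 13142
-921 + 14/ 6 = -2756/ 3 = -918.67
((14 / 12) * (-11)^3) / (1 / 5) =-46585 / 6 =-7764.17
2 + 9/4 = 17/4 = 4.25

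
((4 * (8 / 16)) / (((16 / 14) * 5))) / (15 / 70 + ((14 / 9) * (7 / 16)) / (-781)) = 688842 / 420025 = 1.64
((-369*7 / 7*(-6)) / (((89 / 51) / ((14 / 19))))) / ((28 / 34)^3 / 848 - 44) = -274414593096 / 12915795433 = -21.25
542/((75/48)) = 8672/25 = 346.88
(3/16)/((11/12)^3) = 324/1331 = 0.24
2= 2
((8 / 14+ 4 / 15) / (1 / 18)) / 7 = 528 / 245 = 2.16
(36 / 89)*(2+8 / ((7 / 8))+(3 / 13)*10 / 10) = 37260 / 8099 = 4.60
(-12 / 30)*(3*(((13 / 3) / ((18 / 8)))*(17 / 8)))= -221 / 45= -4.91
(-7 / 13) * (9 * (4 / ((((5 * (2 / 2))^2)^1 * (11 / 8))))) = -2016 / 3575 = -0.56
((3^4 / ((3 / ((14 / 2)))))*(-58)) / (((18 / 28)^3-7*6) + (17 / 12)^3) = 6497221248 / 23050945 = 281.86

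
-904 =-904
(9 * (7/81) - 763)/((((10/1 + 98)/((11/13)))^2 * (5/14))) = -290521/2217618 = -0.13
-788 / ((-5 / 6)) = 4728 / 5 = 945.60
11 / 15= 0.73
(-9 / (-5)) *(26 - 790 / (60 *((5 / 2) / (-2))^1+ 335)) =41.33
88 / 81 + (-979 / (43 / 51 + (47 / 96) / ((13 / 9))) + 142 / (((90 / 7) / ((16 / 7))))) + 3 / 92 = -749272311703 / 934443540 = -801.84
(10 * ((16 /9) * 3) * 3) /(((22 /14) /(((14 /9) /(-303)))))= -15680 /29997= -0.52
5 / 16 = 0.31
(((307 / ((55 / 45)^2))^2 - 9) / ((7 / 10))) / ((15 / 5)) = 2060786400 / 102487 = 20107.78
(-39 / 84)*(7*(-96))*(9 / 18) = 156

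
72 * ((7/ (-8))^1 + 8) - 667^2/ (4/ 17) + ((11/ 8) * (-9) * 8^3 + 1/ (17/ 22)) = -128968797/ 68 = -1896599.96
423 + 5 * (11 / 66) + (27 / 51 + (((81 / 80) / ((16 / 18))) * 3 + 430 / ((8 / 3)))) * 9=62362073 / 32640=1910.60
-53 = -53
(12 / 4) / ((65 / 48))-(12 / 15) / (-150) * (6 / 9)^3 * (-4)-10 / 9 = 144518 / 131625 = 1.10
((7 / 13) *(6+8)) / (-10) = -49 / 65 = -0.75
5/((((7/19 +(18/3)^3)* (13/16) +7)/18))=27360/55571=0.49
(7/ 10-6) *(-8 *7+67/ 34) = 286.36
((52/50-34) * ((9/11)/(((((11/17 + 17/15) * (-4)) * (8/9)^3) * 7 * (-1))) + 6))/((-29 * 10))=44417406777/64882048000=0.68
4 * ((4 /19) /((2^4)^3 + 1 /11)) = 176 /856083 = 0.00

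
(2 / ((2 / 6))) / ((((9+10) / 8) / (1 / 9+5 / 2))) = 376 / 57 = 6.60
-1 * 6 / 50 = -3 / 25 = -0.12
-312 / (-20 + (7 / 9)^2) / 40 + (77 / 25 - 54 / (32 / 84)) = -21721877 / 157100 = -138.27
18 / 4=9 / 2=4.50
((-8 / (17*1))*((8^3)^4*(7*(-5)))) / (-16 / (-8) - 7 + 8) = 19241453486080 / 51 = 377283401687.84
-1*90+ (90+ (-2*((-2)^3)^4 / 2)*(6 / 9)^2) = -16384 / 9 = -1820.44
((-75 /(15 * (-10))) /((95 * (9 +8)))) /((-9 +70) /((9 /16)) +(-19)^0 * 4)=9 /3268760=0.00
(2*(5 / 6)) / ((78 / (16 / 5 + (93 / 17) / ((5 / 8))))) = 508 / 1989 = 0.26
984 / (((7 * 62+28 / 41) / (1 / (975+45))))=1681 / 757435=0.00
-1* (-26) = 26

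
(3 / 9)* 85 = 85 / 3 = 28.33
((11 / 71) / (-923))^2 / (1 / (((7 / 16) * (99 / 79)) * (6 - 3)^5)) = 20376279 / 5428341648496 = 0.00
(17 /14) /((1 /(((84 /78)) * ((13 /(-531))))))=-17 /531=-0.03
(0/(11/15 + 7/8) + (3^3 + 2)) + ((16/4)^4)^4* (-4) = -17179869155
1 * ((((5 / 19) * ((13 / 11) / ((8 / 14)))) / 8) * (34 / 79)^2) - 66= -688575337 / 10434952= -65.99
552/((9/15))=920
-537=-537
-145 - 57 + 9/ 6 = -401/ 2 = -200.50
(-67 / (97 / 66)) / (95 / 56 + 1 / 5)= -24.04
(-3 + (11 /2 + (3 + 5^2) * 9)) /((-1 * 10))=-509 /20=-25.45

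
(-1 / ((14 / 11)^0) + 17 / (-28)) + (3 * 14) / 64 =-213 / 224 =-0.95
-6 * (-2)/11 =12/11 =1.09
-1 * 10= -10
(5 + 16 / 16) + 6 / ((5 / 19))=144 / 5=28.80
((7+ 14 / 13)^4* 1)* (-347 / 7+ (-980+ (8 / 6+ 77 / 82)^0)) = -125023500000 / 28561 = -4377420.26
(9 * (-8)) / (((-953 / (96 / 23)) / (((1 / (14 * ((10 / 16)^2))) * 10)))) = 442368 / 767165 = 0.58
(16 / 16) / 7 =1 / 7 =0.14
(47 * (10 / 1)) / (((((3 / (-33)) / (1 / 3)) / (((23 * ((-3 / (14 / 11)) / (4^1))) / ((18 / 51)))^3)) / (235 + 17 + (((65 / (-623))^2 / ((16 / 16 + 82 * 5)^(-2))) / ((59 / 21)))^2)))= 314460617847913492353198207369435 / 7517686349126137856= 41829441033339.55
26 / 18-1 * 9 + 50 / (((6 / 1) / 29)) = 2107 / 9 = 234.11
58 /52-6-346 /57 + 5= -8825 /1482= -5.95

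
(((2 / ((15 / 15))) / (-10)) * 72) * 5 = -72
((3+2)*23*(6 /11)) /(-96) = -115 /176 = -0.65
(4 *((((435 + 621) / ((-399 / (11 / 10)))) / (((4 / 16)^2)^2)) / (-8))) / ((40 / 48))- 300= 489348 / 3325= 147.17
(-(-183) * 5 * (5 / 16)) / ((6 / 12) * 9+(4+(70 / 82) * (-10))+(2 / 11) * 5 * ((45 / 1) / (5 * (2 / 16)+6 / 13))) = 77718575 / 10223656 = 7.60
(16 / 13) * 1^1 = 16 / 13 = 1.23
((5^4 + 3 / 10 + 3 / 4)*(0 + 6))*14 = 262941 / 5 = 52588.20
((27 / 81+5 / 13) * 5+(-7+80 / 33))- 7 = -1142 / 143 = -7.99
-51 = -51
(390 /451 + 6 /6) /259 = 841 /116809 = 0.01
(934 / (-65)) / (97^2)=-0.00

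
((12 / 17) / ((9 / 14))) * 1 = 56 / 51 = 1.10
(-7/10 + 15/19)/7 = 17/1330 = 0.01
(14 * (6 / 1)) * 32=2688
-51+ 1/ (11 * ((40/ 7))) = -22433/ 440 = -50.98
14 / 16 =7 / 8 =0.88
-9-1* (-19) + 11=21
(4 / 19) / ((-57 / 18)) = -24 / 361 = -0.07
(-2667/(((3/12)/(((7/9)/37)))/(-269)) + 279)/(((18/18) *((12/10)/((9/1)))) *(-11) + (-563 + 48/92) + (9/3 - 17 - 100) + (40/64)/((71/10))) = -219701109220/2457407503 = -89.40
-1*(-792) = 792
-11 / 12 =-0.92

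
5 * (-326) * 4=-6520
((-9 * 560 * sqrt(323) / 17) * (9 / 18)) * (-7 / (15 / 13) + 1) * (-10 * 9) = -1149120 * sqrt(323) / 17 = -1214836.20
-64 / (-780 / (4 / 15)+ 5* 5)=16 / 725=0.02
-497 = -497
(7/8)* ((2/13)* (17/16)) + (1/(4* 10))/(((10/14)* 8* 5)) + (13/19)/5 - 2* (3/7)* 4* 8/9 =-57407083/20748000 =-2.77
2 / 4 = 1 / 2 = 0.50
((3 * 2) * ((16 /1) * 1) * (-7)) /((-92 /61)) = 10248 /23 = 445.57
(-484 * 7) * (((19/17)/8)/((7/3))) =-6897/34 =-202.85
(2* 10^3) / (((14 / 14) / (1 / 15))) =400 / 3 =133.33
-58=-58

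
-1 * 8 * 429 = -3432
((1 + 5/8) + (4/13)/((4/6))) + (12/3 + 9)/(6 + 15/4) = 1067/312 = 3.42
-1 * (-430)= 430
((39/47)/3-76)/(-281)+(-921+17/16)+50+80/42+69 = -3544553501/4437552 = -798.76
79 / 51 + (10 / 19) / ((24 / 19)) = 401 / 204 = 1.97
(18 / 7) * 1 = 18 / 7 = 2.57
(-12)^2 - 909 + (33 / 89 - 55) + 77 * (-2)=-86653 / 89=-973.63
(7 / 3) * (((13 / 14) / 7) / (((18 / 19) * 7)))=247 / 5292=0.05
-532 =-532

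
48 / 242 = 24 / 121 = 0.20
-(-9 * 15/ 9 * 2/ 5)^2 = -36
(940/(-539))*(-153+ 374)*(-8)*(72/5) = 23931648/539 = 44400.09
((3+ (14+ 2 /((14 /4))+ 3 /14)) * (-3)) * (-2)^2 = -1494 /7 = -213.43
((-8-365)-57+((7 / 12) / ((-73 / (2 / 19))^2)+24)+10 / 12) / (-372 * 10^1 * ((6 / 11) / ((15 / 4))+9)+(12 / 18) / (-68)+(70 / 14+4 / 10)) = 4372698067375 / 367109146557289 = 0.01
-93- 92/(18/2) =-929/9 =-103.22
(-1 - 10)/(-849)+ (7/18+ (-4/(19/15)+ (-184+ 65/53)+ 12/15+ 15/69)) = -108845740909/589910670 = -184.51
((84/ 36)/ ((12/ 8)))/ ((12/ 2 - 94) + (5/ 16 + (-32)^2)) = 224/ 134829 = 0.00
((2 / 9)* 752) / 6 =752 / 27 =27.85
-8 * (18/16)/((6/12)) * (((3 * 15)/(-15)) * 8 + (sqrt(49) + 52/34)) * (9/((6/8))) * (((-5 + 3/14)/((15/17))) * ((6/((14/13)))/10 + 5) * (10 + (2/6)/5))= -6210239514/6125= -1013916.66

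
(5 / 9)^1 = 5 / 9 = 0.56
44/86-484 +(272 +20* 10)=-494/43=-11.49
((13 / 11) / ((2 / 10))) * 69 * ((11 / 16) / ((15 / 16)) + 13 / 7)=81328 / 77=1056.21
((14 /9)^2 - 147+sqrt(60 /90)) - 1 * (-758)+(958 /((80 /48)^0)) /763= sqrt(6) /3+37988779 /61803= 615.49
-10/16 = -0.62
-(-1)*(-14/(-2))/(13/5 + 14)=0.42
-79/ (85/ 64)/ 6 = -2528/ 255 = -9.91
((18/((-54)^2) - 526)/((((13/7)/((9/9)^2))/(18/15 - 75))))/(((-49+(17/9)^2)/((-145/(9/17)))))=12056589601/95680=126009.51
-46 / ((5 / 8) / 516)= -189888 / 5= -37977.60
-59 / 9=-6.56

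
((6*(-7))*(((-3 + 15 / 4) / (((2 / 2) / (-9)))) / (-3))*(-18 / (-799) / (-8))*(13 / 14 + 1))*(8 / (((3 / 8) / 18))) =157464 / 799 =197.08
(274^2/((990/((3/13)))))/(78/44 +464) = 0.04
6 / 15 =0.40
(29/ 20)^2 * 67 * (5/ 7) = 56347/ 560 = 100.62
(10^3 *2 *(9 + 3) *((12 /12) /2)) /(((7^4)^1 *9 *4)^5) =125 /50257637681148704501856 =0.00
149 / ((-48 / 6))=-149 / 8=-18.62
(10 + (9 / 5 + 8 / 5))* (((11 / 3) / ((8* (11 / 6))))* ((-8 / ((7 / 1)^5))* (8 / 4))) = -268 / 84035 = -0.00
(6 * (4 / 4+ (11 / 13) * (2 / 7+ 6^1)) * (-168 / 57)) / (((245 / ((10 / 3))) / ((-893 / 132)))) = 216200 / 21021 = 10.28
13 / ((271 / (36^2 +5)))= 16913 / 271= 62.41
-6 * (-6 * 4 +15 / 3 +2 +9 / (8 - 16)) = 435 / 4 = 108.75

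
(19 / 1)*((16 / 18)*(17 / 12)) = 646 / 27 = 23.93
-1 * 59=-59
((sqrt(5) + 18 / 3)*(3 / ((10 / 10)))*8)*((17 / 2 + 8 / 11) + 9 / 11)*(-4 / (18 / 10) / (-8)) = 2210*sqrt(5) / 33 + 4420 / 11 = 551.57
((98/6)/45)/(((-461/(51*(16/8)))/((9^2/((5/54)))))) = -809676/11525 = -70.25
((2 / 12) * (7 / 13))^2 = 49 / 6084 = 0.01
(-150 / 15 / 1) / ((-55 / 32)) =64 / 11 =5.82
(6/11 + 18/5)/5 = 228/275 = 0.83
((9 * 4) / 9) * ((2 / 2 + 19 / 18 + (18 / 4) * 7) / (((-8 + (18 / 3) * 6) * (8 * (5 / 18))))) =151 / 70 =2.16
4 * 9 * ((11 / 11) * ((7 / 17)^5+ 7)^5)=3521150818963056901769964937055703936 / 5770627412348402378939569991057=610185.09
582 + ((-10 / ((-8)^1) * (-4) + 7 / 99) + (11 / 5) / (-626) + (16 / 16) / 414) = 577.07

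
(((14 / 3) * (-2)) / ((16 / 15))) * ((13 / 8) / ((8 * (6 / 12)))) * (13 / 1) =-5915 / 128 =-46.21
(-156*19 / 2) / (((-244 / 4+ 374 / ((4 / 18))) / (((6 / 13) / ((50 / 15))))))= -513 / 4055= -0.13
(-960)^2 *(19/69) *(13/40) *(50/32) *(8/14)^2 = 42079.86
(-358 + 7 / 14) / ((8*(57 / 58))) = -20735 / 456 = -45.47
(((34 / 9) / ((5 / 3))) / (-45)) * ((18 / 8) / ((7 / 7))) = -17 / 150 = -0.11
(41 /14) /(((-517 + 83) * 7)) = -41 /42532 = -0.00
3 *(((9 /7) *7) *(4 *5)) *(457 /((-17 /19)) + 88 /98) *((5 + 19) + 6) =-6880447800 /833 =-8259841.30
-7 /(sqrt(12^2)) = -7 /12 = -0.58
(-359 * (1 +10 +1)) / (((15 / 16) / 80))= -367616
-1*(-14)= 14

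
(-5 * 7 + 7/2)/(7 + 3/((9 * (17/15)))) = -1071/248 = -4.32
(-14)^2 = 196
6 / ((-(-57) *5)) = 2 / 95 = 0.02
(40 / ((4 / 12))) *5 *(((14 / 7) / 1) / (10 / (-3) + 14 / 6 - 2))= -400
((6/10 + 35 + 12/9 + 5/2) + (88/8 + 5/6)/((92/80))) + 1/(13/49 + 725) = 101608921/2043435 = 49.72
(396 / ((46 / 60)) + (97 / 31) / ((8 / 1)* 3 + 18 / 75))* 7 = 1562634185 / 432078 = 3616.56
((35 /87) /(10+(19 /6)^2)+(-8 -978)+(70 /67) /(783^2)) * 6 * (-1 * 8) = 47327.04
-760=-760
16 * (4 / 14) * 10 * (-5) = -1600 / 7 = -228.57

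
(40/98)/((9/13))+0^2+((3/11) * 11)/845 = 221023/372645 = 0.59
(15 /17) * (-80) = -1200 /17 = -70.59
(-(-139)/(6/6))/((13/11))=1529/13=117.62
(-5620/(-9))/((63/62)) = 348440/567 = 614.53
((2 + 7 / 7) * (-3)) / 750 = -3 / 250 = -0.01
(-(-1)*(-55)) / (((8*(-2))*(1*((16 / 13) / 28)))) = 5005 / 64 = 78.20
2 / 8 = 1 / 4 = 0.25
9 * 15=135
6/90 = 1/15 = 0.07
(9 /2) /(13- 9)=9 /8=1.12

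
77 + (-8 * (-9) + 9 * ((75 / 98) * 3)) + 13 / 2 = 8632 / 49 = 176.16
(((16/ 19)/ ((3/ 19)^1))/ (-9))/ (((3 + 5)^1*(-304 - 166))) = 1/ 6345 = 0.00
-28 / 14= -2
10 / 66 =5 / 33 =0.15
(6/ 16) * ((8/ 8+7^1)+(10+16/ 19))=7.07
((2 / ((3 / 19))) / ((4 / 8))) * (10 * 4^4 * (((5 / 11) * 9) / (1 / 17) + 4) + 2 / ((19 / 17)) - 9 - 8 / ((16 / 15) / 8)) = 157342852 / 33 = 4767965.21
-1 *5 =-5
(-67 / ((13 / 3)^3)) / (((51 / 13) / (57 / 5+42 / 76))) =-1369413 / 545870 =-2.51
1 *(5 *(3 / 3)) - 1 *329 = -324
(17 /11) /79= 17 /869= 0.02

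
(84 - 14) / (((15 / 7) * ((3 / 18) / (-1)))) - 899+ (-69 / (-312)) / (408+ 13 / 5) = -233795525 / 213512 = -1095.00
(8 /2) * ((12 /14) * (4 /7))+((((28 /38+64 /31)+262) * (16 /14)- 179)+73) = 5731486 /28861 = 198.59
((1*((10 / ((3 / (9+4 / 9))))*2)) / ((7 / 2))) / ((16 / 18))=425 / 21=20.24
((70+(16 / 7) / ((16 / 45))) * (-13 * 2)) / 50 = -1391 / 35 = -39.74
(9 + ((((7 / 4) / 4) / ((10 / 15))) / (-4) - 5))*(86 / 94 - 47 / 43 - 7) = -7122937 / 258688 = -27.53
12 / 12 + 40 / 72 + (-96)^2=82958 / 9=9217.56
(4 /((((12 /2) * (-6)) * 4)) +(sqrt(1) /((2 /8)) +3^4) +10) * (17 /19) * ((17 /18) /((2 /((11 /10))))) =10869001 /246240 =44.14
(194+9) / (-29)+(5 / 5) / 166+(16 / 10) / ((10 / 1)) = -28361 / 4150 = -6.83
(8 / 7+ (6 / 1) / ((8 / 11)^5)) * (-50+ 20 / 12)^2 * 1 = 73863831575 / 1032192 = 71560.17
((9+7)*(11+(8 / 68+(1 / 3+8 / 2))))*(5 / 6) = 31520 / 153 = 206.01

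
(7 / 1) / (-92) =-7 / 92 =-0.08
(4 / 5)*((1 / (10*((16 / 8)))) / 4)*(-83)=-83 / 100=-0.83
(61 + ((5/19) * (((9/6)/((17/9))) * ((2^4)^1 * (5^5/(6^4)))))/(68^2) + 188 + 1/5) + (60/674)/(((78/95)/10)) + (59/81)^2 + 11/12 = 108069745822260299/429302718580320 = 251.73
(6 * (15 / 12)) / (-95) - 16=-16.08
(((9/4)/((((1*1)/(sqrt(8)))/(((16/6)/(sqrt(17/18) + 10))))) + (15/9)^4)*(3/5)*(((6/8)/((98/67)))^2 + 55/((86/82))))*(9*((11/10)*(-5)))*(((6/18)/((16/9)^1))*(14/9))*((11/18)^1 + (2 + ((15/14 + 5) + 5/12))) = -38480.31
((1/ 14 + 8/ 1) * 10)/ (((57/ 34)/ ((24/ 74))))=15.61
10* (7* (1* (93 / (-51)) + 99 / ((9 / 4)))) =50190 / 17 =2952.35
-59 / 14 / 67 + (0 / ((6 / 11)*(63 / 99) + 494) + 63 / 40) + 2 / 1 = 65887 / 18760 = 3.51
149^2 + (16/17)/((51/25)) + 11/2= 38506871/1734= 22206.96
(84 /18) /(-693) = -2 /297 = -0.01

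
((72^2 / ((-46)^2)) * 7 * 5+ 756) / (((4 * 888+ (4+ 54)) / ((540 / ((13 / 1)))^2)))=683393760 / 1698619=402.32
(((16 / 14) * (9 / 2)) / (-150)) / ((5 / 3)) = -18 / 875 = -0.02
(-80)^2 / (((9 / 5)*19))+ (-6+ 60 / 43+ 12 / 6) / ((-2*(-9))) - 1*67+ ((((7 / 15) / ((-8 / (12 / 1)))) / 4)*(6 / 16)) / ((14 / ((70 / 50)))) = 941052529 / 7843200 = 119.98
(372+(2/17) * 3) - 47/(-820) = 372.41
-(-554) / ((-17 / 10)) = -5540 / 17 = -325.88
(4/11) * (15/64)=15/176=0.09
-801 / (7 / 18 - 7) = 14418 / 119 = 121.16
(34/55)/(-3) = -34/165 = -0.21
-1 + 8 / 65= -57 / 65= -0.88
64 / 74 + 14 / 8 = 387 / 148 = 2.61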